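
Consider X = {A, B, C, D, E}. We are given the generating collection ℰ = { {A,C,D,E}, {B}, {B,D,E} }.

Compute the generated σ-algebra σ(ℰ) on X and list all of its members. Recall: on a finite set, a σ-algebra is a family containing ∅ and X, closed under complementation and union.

σ(ℰ) (8 sets): { {}, {B}, {A,C}, {D,E}, {A,B,C}, {B,D,E}, {A,C,D,E}, X }

Derivation:
Begin from { {}, {B}, {B,D,E}, {A,C,D,E}, X } (that is, ℰ plus ∅ and X).
Iteration 1. New:
  {A,C}  = {B,D,E}ᶜ
  |family| = 6
Iteration 2 adds 1:
  {A,B,C}  = {B} ∪ {A,C}
  |family| = 7
Iteration 3: +1 →
  {D,E}  = {A,B,C}ᶜ
  |family| = 8
Iteration 4: closed — nothing new.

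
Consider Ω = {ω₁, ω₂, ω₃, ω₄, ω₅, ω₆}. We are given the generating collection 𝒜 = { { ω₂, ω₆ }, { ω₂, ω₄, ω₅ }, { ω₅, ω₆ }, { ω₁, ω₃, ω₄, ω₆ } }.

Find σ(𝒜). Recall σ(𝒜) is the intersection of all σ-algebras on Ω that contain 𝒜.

|σ(𝒜)| = 32.  σ(𝒜) = { {}, { ω₂ }, { ω₄ }, { ω₅ }, { ω₆ }, { ω₁, ω₃ }, { ω₂, ω₄ }, { ω₂, ω₅ }, { ω₂, ω₆ }, { ω₄, ω₅ }, { ω₄, ω₆ }, { ω₅, ω₆ }, { ω₁, ω₂, ω₃ }, { ω₁, ω₃, ω₄ }, { ω₁, ω₃, ω₅ }, { ω₁, ω₃, ω₆ }, { ω₂, ω₄, ω₅ }, { ω₂, ω₄, ω₆ }, { ω₂, ω₅, ω₆ }, { ω₄, ω₅, ω₆ }, { ω₁, ω₂, ω₃, ω₄ }, { ω₁, ω₂, ω₃, ω₅ }, { ω₁, ω₂, ω₃, ω₆ }, { ω₁, ω₃, ω₄, ω₅ }, { ω₁, ω₃, ω₄, ω₆ }, { ω₁, ω₃, ω₅, ω₆ }, { ω₂, ω₄, ω₅, ω₆ }, { ω₁, ω₂, ω₃, ω₄, ω₅ }, { ω₁, ω₂, ω₃, ω₄, ω₆ }, { ω₁, ω₂, ω₃, ω₅, ω₆ }, { ω₁, ω₃, ω₄, ω₅, ω₆ }, Ω }

Check:
Take S₀ = 𝒜 ∪ {∅, Ω} = { {}, { ω₂, ω₆ }, { ω₅, ω₆ }, { ω₂, ω₄, ω₅ }, { ω₁, ω₃, ω₄, ω₆ }, Ω }.
Pass 1 (8 new):
  { ω₂, ω₅ }  = ᶜ of { ω₁, ω₃, ω₄, ω₆ }
  { ω₁, ω₃, ω₆ }  = ᶜ of { ω₂, ω₄, ω₅ }
  { ω₂, ω₅, ω₆ }  = { ω₅, ω₆ } ∪ { ω₂, ω₆ }
  { ω₁, ω₂, ω₃, ω₄ }  = ᶜ of { ω₅, ω₆ }
  { ω₁, ω₃, ω₄, ω₅ }  = ᶜ of { ω₂, ω₆ }
  { ω₂, ω₄, ω₅, ω₆ }  = { ω₅, ω₆ } ∪ { ω₂, ω₄, ω₅ }
  { ω₁, ω₂, ω₃, ω₄, ω₆ }  = { ω₁, ω₃, ω₄, ω₆ } ∪ { ω₂, ω₆ }
  { ω₁, ω₃, ω₄, ω₅, ω₆ }  = { ω₅, ω₆ } ∪ { ω₁, ω₃, ω₄, ω₆ }
  [14 total]
Pass 2. New:
  { ω₂ }  = ᶜ of { ω₁, ω₃, ω₄, ω₅, ω₆ }
  { ω₅ }  = ᶜ of { ω₁, ω₂, ω₃, ω₄, ω₆ }
  { ω₁, ω₃ }  = ᶜ of { ω₂, ω₄, ω₅, ω₆ }
  { ω₁, ω₃, ω₄ }  = ᶜ of { ω₂, ω₅, ω₆ }
  { ω₁, ω₂, ω₃, ω₆ }  = { ω₁, ω₃, ω₆ } ∪ { ω₂, ω₆ }
  { ω₁, ω₃, ω₅, ω₆ }  = { ω₅, ω₆ } ∪ { ω₁, ω₃, ω₆ }
  { ω₁, ω₂, ω₃, ω₄, ω₅ }  = { ω₂, ω₅ } ∪ { ω₁, ω₃, ω₄, ω₅ }
  { ω₁, ω₂, ω₃, ω₅, ω₆ }  = { ω₂, ω₅ } ∪ { ω₁, ω₃, ω₆ }
  [22 total]
Pass 3: 7 new —
  { ω₄ }  = ᶜ of { ω₁, ω₂, ω₃, ω₅, ω₆ }
  { ω₆ }  = ᶜ of { ω₁, ω₂, ω₃, ω₄, ω₅ }
  { ω₂, ω₄ }  = ᶜ of { ω₁, ω₃, ω₅, ω₆ }
  { ω₄, ω₅ }  = ᶜ of { ω₁, ω₂, ω₃, ω₆ }
  { ω₁, ω₂, ω₃ }  = { ω₂ } ∪ { ω₁, ω₃ }
  { ω₁, ω₃, ω₅ }  = { ω₁, ω₃ } ∪ { ω₅ }
  { ω₁, ω₂, ω₃, ω₅ }  = { ω₂, ω₅ } ∪ { ω₁, ω₃ }
  [29 total]
Pass 4 adds 3:
  { ω₄, ω₆ }  = ᶜ of { ω₁, ω₂, ω₃, ω₅ }
  { ω₂, ω₄, ω₆ }  = ᶜ of { ω₁, ω₃, ω₅ }
  { ω₄, ω₅, ω₆ }  = ᶜ of { ω₁, ω₂, ω₃ }
  [32 total]
Pass 5: closed — nothing new.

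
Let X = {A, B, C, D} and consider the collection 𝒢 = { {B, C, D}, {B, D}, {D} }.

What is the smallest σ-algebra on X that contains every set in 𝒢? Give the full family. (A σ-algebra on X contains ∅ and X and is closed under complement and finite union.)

Take S₀ = 𝒢 ∪ {∅, X} = { ∅, {D}, {B, D}, {B, C, D}, X }.
Pass 1: 3 new —
  {A}  = {B, C, D}ᶜ
  {A, C}  = {B, D}ᶜ
  {A, B, C}  = {D}ᶜ
Pass 2 (3 new):
  {A, D}  = {D} ∪ {A}
  {A, B, D}  = {B, D} ∪ {A}
  {A, C, D}  = {D} ∪ {A, C}
Pass 3 adds 3:
  {B}  = {A, C, D}ᶜ
  {C}  = {A, B, D}ᶜ
  {B, C}  = {A, D}ᶜ
Pass 4. New:
  {A, B}  = {B} ∪ {A}
  {C, D}  = {C} ∪ {D}
Pass 5: closed — nothing new.

|σ(𝒢)| = 16.  σ(𝒢) = { ∅, {A}, {B}, {C}, {D}, {A, B}, {A, C}, {A, D}, {B, C}, {B, D}, {C, D}, {A, B, C}, {A, B, D}, {A, C, D}, {B, C, D}, X }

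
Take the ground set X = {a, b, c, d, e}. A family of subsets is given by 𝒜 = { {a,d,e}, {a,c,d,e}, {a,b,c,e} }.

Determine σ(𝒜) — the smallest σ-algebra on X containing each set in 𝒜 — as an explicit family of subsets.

σ(𝒜) = { {}, {b}, {c}, {d}, {a,e}, {b,c}, {b,d}, {c,d}, {a,b,e}, {a,c,e}, {a,d,e}, {b,c,d}, {a,b,c,e}, {a,b,d,e}, {a,c,d,e}, X }

Working:
Initial family (5 sets): { {}, {a,d,e}, {a,b,c,e}, {a,c,d,e}, X }.
Iteration 1: 3 new —
  {b}  = {a,c,d,e}ᶜ
  {d}  = {a,b,c,e}ᶜ
  {b,c}  = {a,d,e}ᶜ
  [8 total]
Iteration 2 (3 new):
  {b,d}  = {b} ∪ {d}
  {b,c,d}  = {d} ∪ {b,c}
  {a,b,d,e}  = {a,d,e} ∪ {b}
  [11 total]
Iteration 3: 3 new —
  {c}  = {a,b,d,e}ᶜ
  {a,e}  = {b,c,d}ᶜ
  {a,c,e}  = {b,d}ᶜ
  [14 total]
Iteration 4: 2 new —
  {c,d}  = {c} ∪ {d}
  {a,b,e}  = {a,e} ∪ {b}
  [16 total]
Iteration 5: no new sets; the family is a σ-algebra.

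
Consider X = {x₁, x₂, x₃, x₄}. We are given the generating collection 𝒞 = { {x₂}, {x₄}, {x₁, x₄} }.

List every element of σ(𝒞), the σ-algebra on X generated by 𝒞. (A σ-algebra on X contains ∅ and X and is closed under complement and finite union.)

|σ(𝒞)| = 16.  σ(𝒞) = { ∅, {x₁}, {x₂}, {x₃}, {x₄}, {x₁, x₂}, {x₁, x₃}, {x₁, x₄}, {x₂, x₃}, {x₂, x₄}, {x₃, x₄}, {x₁, x₂, x₃}, {x₁, x₂, x₄}, {x₁, x₃, x₄}, {x₂, x₃, x₄}, X }

Trace:
Start: 𝒞 ∪ {∅, X} = { ∅, {x₂}, {x₄}, {x₁, x₄}, X }.
Round 1: 5 new —
  {x₂, x₃}  = {x₁, x₄}ᶜ
  {x₂, x₄}  = {x₄} ∪ {x₂}
  {x₁, x₂, x₃}  = {x₄}ᶜ
  {x₁, x₂, x₄}  = {x₁, x₄} ∪ {x₂}
  {x₁, x₃, x₄}  = {x₂}ᶜ
  — 10 sets.
Round 2: 3 new —
  {x₃}  = {x₁, x₂, x₄}ᶜ
  {x₁, x₃}  = {x₂, x₄}ᶜ
  {x₂, x₃, x₄}  = {x₂, x₃} ∪ {x₄}
  — 13 sets.
Round 3. New:
  {x₁}  = {x₂, x₃, x₄}ᶜ
  {x₃, x₄}  = {x₃} ∪ {x₄}
  — 15 sets.
Round 4 adds 1:
  {x₁, x₂}  = {x₃, x₄}ᶜ
  — 16 sets.
Round 5: stable.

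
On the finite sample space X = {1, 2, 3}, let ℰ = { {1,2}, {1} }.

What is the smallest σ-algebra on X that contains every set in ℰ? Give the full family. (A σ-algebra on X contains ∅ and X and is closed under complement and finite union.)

Initial family (4 sets): { ∅, {1}, {1,2}, X }.
Pass 1 adds 2:
  {3}  = {1,2}ᶜ
  {2,3}  = {1}ᶜ
Pass 2 (1 new):
  {1,3}  = {3} ∪ {1}
Pass 3: +1 →
  {2}  = {1,3}ᶜ
Pass 4: no new sets; the family is a σ-algebra.

Therefore σ(ℰ) = { ∅, {1}, {2}, {3}, {1,2}, {1,3}, {2,3}, X } (|σ(ℰ)| = 8).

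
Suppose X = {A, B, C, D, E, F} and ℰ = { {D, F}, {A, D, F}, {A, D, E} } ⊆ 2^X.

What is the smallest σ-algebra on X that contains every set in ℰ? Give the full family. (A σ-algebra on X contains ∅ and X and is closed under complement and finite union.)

Begin from { ∅, {D, F}, {A, D, E}, {A, D, F}, X } (that is, ℰ plus ∅ and X).
Iteration 1. New:
  {B, C, E}  = X∖{A, D, F}
  {B, C, F}  = X∖{A, D, E}
  {A, B, C, E}  = X∖{D, F}
  {A, D, E, F}  = {A, D, E} ∪ {D, F}
  [9 total]
Iteration 2. New:
  {B, C}  = X∖{A, D, E, F}
  {B, C, D, F}  = {B, C, F} ∪ {D, F}
  {B, C, E, F}  = {B, C, F} ∪ {B, C, E}
  {A, B, C, D, E}  = {A, D, E} ∪ {B, C, E}
  {A, B, C, D, F}  = {B, C, F} ∪ {A, D, F}
  {A, B, C, E, F}  = {B, C, F} ∪ {A, B, C, E}
  {B, C, D, E, F}  = {B, C, E} ∪ {D, F}
  [16 total]
Iteration 3: +6 →
  {A}  = X∖{B, C, D, E, F}
  {D}  = X∖{A, B, C, E, F}
  {E}  = X∖{A, B, C, D, F}
  {F}  = X∖{A, B, C, D, E}
  {A, D}  = X∖{B, C, E, F}
  {A, E}  = X∖{B, C, D, F}
  [22 total]
Iteration 4 (10 new):
  {A, F}  = {A} ∪ {F}
  {D, E}  = {E} ∪ {D}
  {E, F}  = {F} ∪ {E}
  {A, B, C}  = {A} ∪ {B, C}
  {A, E, F}  = {F} ∪ {A, E}
  {B, C, D}  = {B, C} ∪ {D}
  {D, E, F}  = {E} ∪ {D, F}
  {A, B, C, D}  = {B, C} ∪ {A, D}
  {A, B, C, F}  = {A} ∪ {B, C, F}
  {B, C, D, E}  = {B, C, E} ∪ {D}
  [32 total]
Iteration 5 adds nothing — fixpoint reached.

|σ(ℰ)| = 32.  σ(ℰ) = { ∅, {A}, {D}, {E}, {F}, {A, D}, {A, E}, {A, F}, {B, C}, {D, E}, {D, F}, {E, F}, {A, B, C}, {A, D, E}, {A, D, F}, {A, E, F}, {B, C, D}, {B, C, E}, {B, C, F}, {D, E, F}, {A, B, C, D}, {A, B, C, E}, {A, B, C, F}, {A, D, E, F}, {B, C, D, E}, {B, C, D, F}, {B, C, E, F}, {A, B, C, D, E}, {A, B, C, D, F}, {A, B, C, E, F}, {B, C, D, E, F}, X }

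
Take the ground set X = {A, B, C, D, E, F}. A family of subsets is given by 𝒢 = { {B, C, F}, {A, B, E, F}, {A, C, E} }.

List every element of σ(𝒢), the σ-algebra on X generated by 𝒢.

σ(𝒢) (16 sets): { ∅, {C}, {D}, {A, E}, {B, F}, {C, D}, {A, C, E}, {A, D, E}, {B, C, F}, {B, D, F}, {A, B, E, F}, {A, C, D, E}, {B, C, D, F}, {A, B, C, E, F}, {A, B, D, E, F}, X }

Derivation:
Begin from { ∅, {A, C, E}, {B, C, F}, {A, B, E, F}, X } (that is, 𝒢 plus ∅ and X).
Iteration 1 (4 new):
  {C, D}  = {A, B, E, F}ᶜ
  {A, D, E}  = {B, C, F}ᶜ
  {B, D, F}  = {A, C, E}ᶜ
  {A, B, C, E, F}  = {B, C, F} ∪ {A, C, E}
  |family| = 9
Iteration 2: 4 new —
  {D}  = {A, B, C, E, F}ᶜ
  {A, C, D, E}  = {A, D, E} ∪ {C, D}
  {B, C, D, F}  = {B, D, F} ∪ {C, D}
  {A, B, D, E, F}  = {A, D, E} ∪ {B, D, F}
  |family| = 13
Iteration 3 (3 new):
  {C}  = {A, B, D, E, F}ᶜ
  {A, E}  = {B, C, D, F}ᶜ
  {B, F}  = {A, C, D, E}ᶜ
  |family| = 16
Iteration 4: already closed under ᶜ and ∪.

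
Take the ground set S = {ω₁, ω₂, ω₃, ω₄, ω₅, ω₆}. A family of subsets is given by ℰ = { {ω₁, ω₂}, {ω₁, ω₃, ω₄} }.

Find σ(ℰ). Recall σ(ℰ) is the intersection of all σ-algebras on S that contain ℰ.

Take S₀ = ℰ ∪ {∅, S} = { {}, {ω₁, ω₂}, {ω₁, ω₃, ω₄}, S }.
Iteration 1 adds 3:
  {ω₂, ω₅, ω₆}  = {ω₁, ω₃, ω₄}ᶜ
  {ω₁, ω₂, ω₃, ω₄}  = {ω₁, ω₂} ∪ {ω₁, ω₃, ω₄}
  {ω₃, ω₄, ω₅, ω₆}  = {ω₁, ω₂}ᶜ
  (now 7)
Iteration 2 adds 4:
  {ω₅, ω₆}  = {ω₁, ω₂, ω₃, ω₄}ᶜ
  {ω₁, ω₂, ω₅, ω₆}  = {ω₁, ω₂} ∪ {ω₂, ω₅, ω₆}
  {ω₁, ω₃, ω₄, ω₅, ω₆}  = {ω₁, ω₃, ω₄} ∪ {ω₃, ω₄, ω₅, ω₆}
  {ω₂, ω₃, ω₄, ω₅, ω₆}  = {ω₃, ω₄, ω₅, ω₆} ∪ {ω₂, ω₅, ω₆}
  (now 11)
Iteration 3 adds 3:
  {ω₁}  = {ω₂, ω₃, ω₄, ω₅, ω₆}ᶜ
  {ω₂}  = {ω₁, ω₃, ω₄, ω₅, ω₆}ᶜ
  {ω₃, ω₄}  = {ω₁, ω₂, ω₅, ω₆}ᶜ
  (now 14)
Iteration 4 (2 new):
  {ω₁, ω₅, ω₆}  = {ω₅, ω₆} ∪ {ω₁}
  {ω₂, ω₃, ω₄}  = {ω₃, ω₄} ∪ {ω₂}
  (now 16)
Iteration 5: already closed under ᶜ and ∪.

Therefore σ(ℰ) = { {}, {ω₁}, {ω₂}, {ω₁, ω₂}, {ω₃, ω₄}, {ω₅, ω₆}, {ω₁, ω₃, ω₄}, {ω₁, ω₅, ω₆}, {ω₂, ω₃, ω₄}, {ω₂, ω₅, ω₆}, {ω₁, ω₂, ω₃, ω₄}, {ω₁, ω₂, ω₅, ω₆}, {ω₃, ω₄, ω₅, ω₆}, {ω₁, ω₃, ω₄, ω₅, ω₆}, {ω₂, ω₃, ω₄, ω₅, ω₆}, S } (|σ(ℰ)| = 16).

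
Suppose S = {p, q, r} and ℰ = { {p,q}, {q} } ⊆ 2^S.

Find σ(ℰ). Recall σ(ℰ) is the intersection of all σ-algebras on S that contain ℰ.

σ(ℰ) = { {}, {p}, {q}, {r}, {p,q}, {p,r}, {q,r}, S }

Working:
Begin from { {}, {q}, {p,q}, S } (that is, ℰ plus ∅ and S).
Iteration 1 (2 new):
  {r}  = {p,q}ᶜ
  {p,r}  = {q}ᶜ
  (now 6)
Iteration 2: +1 →
  {q,r}  = {r} ∪ {q}
  (now 7)
Iteration 3 (1 new):
  {p}  = {q,r}ᶜ
  (now 8)
After Iteration 4 the family is unchanged; done.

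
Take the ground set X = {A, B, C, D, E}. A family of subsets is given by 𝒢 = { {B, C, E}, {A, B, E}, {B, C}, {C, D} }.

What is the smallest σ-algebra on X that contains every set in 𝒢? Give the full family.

|σ(𝒢)| = 32.  σ(𝒢) = { {}, {A}, {B}, {C}, {D}, {E}, {A, B}, {A, C}, {A, D}, {A, E}, {B, C}, {B, D}, {B, E}, {C, D}, {C, E}, {D, E}, {A, B, C}, {A, B, D}, {A, B, E}, {A, C, D}, {A, C, E}, {A, D, E}, {B, C, D}, {B, C, E}, {B, D, E}, {C, D, E}, {A, B, C, D}, {A, B, C, E}, {A, B, D, E}, {A, C, D, E}, {B, C, D, E}, X }

Derivation:
Start: 𝒢 ∪ {∅, X} = { {}, {B, C}, {C, D}, {A, B, E}, {B, C, E}, X }.
Round 1 adds 5:
  {A, D}  = {B, C, E}ᶜ
  {A, D, E}  = {B, C}ᶜ
  {B, C, D}  = {C, D} ∪ {B, C}
  {A, B, C, E}  = {A, B, E} ∪ {B, C, E}
  {B, C, D, E}  = {C, D} ∪ {B, C, E}
Round 2 (7 new):
  {A}  = {B, C, D, E}ᶜ
  {D}  = {A, B, C, E}ᶜ
  {A, E}  = {B, C, D}ᶜ
  {A, C, D}  = {C, D} ∪ {A, D}
  {A, B, C, D}  = {B, C, D} ∪ {A, D}
  {A, B, D, E}  = {A, D, E} ∪ {A, B, E}
  {A, C, D, E}  = {A, D, E} ∪ {C, D}
Round 3: +5 →
  {B}  = {A, C, D, E}ᶜ
  {C}  = {A, B, D, E}ᶜ
  {E}  = {A, B, C, D}ᶜ
  {B, E}  = {A, C, D}ᶜ
  {A, B, C}  = {B, C} ∪ {A}
Round 4 (9 new):
  {A, B}  = {B} ∪ {A}
  {A, C}  = {C} ∪ {A}
  {B, D}  = {B} ∪ {D}
  {C, E}  = {E} ∪ {C}
  {D, E}  = {A, B, C}ᶜ
  {A, B, D}  = {B} ∪ {A, D}
  {A, C, E}  = {C} ∪ {A, E}
  {B, D, E}  = {B, E} ∪ {D}
  {C, D, E}  = {C, D} ∪ {E}
Round 5: no new sets; the family is a σ-algebra.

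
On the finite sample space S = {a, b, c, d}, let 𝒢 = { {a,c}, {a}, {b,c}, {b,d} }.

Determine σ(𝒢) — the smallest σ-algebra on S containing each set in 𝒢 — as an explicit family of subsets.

|σ(𝒢)| = 16.  σ(𝒢) = { {}, {a}, {b}, {c}, {d}, {a,b}, {a,c}, {a,d}, {b,c}, {b,d}, {c,d}, {a,b,c}, {a,b,d}, {a,c,d}, {b,c,d}, S }

Working:
Take S₀ = 𝒢 ∪ {∅, S} = { {}, {a}, {a,c}, {b,c}, {b,d}, S }.
Step 1. New:
  {a,d}  = complement {b,c}
  {a,b,c}  = {b,c} ∪ {a,c}
  {a,b,d}  = {b,d} ∪ {a}
  {b,c,d}  = complement {a}
  — 10 sets.
Step 2: +3 →
  {c}  = complement {a,b,d}
  {d}  = complement {a,b,c}
  {a,c,d}  = {a,d} ∪ {a,c}
  — 13 sets.
Step 3: +2 →
  {b}  = complement {a,c,d}
  {c,d}  = {c} ∪ {d}
  — 15 sets.
Step 4 adds 1:
  {a,b}  = complement {c,d}
  — 16 sets.
Step 5: no new sets; the family is a σ-algebra.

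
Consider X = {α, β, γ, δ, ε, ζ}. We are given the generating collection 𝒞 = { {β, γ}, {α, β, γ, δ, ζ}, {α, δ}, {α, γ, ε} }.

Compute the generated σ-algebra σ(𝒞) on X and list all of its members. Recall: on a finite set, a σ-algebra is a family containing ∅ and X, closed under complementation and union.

Answer: σ(𝒞) = { {}, {α}, {β}, {γ}, {δ}, {ε}, {ζ}, {α, β}, {α, γ}, {α, δ}, {α, ε}, {α, ζ}, {β, γ}, {β, δ}, {β, ε}, {β, ζ}, {γ, δ}, {γ, ε}, {γ, ζ}, {δ, ε}, {δ, ζ}, {ε, ζ}, {α, β, γ}, {α, β, δ}, {α, β, ε}, {α, β, ζ}, {α, γ, δ}, {α, γ, ε}, {α, γ, ζ}, {α, δ, ε}, {α, δ, ζ}, {α, ε, ζ}, {β, γ, δ}, {β, γ, ε}, {β, γ, ζ}, {β, δ, ε}, {β, δ, ζ}, {β, ε, ζ}, {γ, δ, ε}, {γ, δ, ζ}, {γ, ε, ζ}, {δ, ε, ζ}, {α, β, γ, δ}, {α, β, γ, ε}, {α, β, γ, ζ}, {α, β, δ, ε}, {α, β, δ, ζ}, {α, β, ε, ζ}, {α, γ, δ, ε}, {α, γ, δ, ζ}, {α, γ, ε, ζ}, {α, δ, ε, ζ}, {β, γ, δ, ε}, {β, γ, δ, ζ}, {β, γ, ε, ζ}, {β, δ, ε, ζ}, {γ, δ, ε, ζ}, {α, β, γ, δ, ε}, {α, β, γ, δ, ζ}, {α, β, γ, ε, ζ}, {α, β, δ, ε, ζ}, {α, γ, δ, ε, ζ}, {β, γ, δ, ε, ζ}, X }

Trace:
Initial family (6 sets): { {}, {α, δ}, {β, γ}, {α, γ, ε}, {α, β, γ, δ, ζ}, X }.
Pass 1 adds 7:
  {ε}  = ᶜ of {α, β, γ, δ, ζ}
  {β, δ, ζ}  = ᶜ of {α, γ, ε}
  {α, β, γ, δ}  = {β, γ} ∪ {α, δ}
  {α, β, γ, ε}  = {β, γ} ∪ {α, γ, ε}
  {α, γ, δ, ε}  = {α, δ} ∪ {α, γ, ε}
  {α, δ, ε, ζ}  = ᶜ of {β, γ}
  {β, γ, ε, ζ}  = ᶜ of {α, δ}
Pass 2: 13 new —
  {β, ζ}  = ᶜ of {α, γ, δ, ε}
  {δ, ζ}  = ᶜ of {α, β, γ, ε}
  {ε, ζ}  = ᶜ of {α, β, γ, δ}
  {α, δ, ε}  = {ε} ∪ {α, δ}
  {β, γ, ε}  = {ε} ∪ {β, γ}
  {α, β, δ, ζ}  = {β, δ, ζ} ∪ {α, δ}
  {β, γ, δ, ζ}  = {β, δ, ζ} ∪ {β, γ}
  {β, δ, ε, ζ}  = {β, δ, ζ} ∪ {ε}
  {α, β, γ, δ, ε}  = {α, γ, ε} ∪ {α, β, γ, δ}
  {α, β, γ, ε, ζ}  = {α, γ, ε} ∪ {β, γ, ε, ζ}
  {α, β, δ, ε, ζ}  = {β, δ, ζ} ∪ {α, δ, ε, ζ}
  {α, γ, δ, ε, ζ}  = {α, γ, ε} ∪ {α, δ, ε, ζ}
  {β, γ, δ, ε, ζ}  = {β, δ, ζ} ∪ {β, γ, ε, ζ}
Pass 3: +13 →
  {α}  = ᶜ of {β, γ, δ, ε, ζ}
  {β}  = ᶜ of {α, γ, δ, ε, ζ}
  {γ}  = ᶜ of {α, β, δ, ε, ζ}
  {δ}  = ᶜ of {α, β, γ, ε, ζ}
  {ζ}  = ᶜ of {α, β, γ, δ, ε}
  {α, γ}  = ᶜ of {β, δ, ε, ζ}
  {α, ε}  = ᶜ of {β, γ, δ, ζ}
  {γ, ε}  = ᶜ of {α, β, δ, ζ}
  {α, δ, ζ}  = ᶜ of {β, γ, ε}
  {β, γ, ζ}  = ᶜ of {α, δ, ε}
  {β, ε, ζ}  = {ε, ζ} ∪ {β, ζ}
  {δ, ε, ζ}  = {ε, ζ} ∪ {δ, ζ}
  {α, γ, ε, ζ}  = {ε, ζ} ∪ {α, γ, ε}
Pass 4: 24 new —
  {α, β}  = {β} ∪ {α}
  {α, ζ}  = {α} ∪ {ζ}
  {β, δ}  = ᶜ of {α, γ, ε, ζ}
  {β, ε}  = {β} ∪ {ε}
  {γ, δ}  = {γ} ∪ {δ}
  {γ, ζ}  = {γ} ∪ {ζ}
  {δ, ε}  = {δ} ∪ {ε}
  {α, β, γ}  = ᶜ of {δ, ε, ζ}
  {α, β, δ}  = {β} ∪ {α, δ}
  {α, β, ε}  = {β} ∪ {α, ε}
  {α, β, ζ}  = {β, ζ} ∪ {α}
  {α, γ, δ}  = ᶜ of {β, ε, ζ}
  {α, γ, ζ}  = {α, γ} ∪ {ζ}
  {α, ε, ζ}  = {α} ∪ {ε, ζ}
  {β, γ, δ}  = {β, γ} ∪ {δ}
  {γ, δ, ε}  = {γ, ε} ∪ {δ}
  {γ, δ, ζ}  = {γ} ∪ {δ, ζ}
  {γ, ε, ζ}  = {γ, ε} ∪ {ε, ζ}
  {α, β, γ, ζ}  = {α, γ} ∪ {β, γ, ζ}
  {α, β, δ, ε}  = {β} ∪ {α, δ, ε}
  {α, β, ε, ζ}  = {β, ζ} ∪ {α, ε}
  {α, γ, δ, ζ}  = {α, γ} ∪ {α, δ, ζ}
  {β, γ, δ, ε}  = {δ} ∪ {β, γ, ε}
  {γ, δ, ε, ζ}  = {γ, ε} ∪ {δ, ε, ζ}
Pass 5. New:
  {β, δ, ε}  = ᶜ of {α, γ, ζ}
Pass 6: stable.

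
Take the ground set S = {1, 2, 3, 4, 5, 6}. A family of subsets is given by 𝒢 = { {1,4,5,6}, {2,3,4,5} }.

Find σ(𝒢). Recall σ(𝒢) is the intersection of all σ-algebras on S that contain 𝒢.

Take S₀ = 𝒢 ∪ {∅, S} = { ∅, {1,4,5,6}, {2,3,4,5}, S }.
Pass 1. New:
  {1,6}  = S∖{2,3,4,5}
  {2,3}  = S∖{1,4,5,6}
Pass 2: 1 new —
  {1,2,3,6}  = {2,3} ∪ {1,6}
Pass 3: 1 new —
  {4,5}  = S∖{1,2,3,6}
Pass 4: closed — nothing new.

σ(𝒢) = { ∅, {1,6}, {2,3}, {4,5}, {1,2,3,6}, {1,4,5,6}, {2,3,4,5}, S }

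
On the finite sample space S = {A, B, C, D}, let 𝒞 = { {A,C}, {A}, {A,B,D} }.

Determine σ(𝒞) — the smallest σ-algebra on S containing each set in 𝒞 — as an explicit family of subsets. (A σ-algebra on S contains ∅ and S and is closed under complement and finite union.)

σ(𝒞) (8 sets): { {}, {A}, {C}, {A,C}, {B,D}, {A,B,D}, {B,C,D}, S }

Trace:
Begin from { {}, {A}, {A,C}, {A,B,D}, S } (that is, 𝒞 plus ∅ and S).
Step 1. New:
  {C}  = complement {A,B,D}
  {B,D}  = complement {A,C}
  {B,C,D}  = complement {A}
  [8 total]
Step 2 adds nothing — fixpoint reached.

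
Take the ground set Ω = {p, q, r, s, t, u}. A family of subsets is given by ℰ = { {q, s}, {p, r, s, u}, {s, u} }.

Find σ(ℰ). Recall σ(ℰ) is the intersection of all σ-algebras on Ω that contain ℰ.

Seed the family with ℰ together with ∅ and Ω: { {}, {q, s}, {s, u}, {p, r, s, u}, Ω }.
Round 1: +5 →
  {q, t}  = {p, r, s, u}ᶜ
  {q, s, u}  = {s, u} ∪ {q, s}
  {p, q, r, t}  = {s, u}ᶜ
  {p, r, t, u}  = {q, s}ᶜ
  {p, q, r, s, u}  = {p, r, s, u} ∪ {q, s}
  [10 total]
Round 2. New:
  {t}  = {p, q, r, s, u}ᶜ
  {p, r, t}  = {q, s, u}ᶜ
  {q, s, t}  = {q, t} ∪ {q, s}
  {q, s, t, u}  = {q, s, u} ∪ {q, t}
  {p, q, r, s, t}  = {p, q, r, t} ∪ {q, s}
  {p, q, r, t, u}  = {p, r, t, u} ∪ {q, t}
  {p, r, s, t, u}  = {p, r, t, u} ∪ {p, r, s, u}
  [17 total]
Round 3: 6 new —
  {q}  = {p, r, s, t, u}ᶜ
  {s}  = {p, q, r, t, u}ᶜ
  {u}  = {p, q, r, s, t}ᶜ
  {p, r}  = {q, s, t, u}ᶜ
  {p, r, u}  = {q, s, t}ᶜ
  {s, t, u}  = {s, u} ∪ {t}
  [23 total]
Round 4 (9 new):
  {q, u}  = {q} ∪ {u}
  {s, t}  = {t} ∪ {s}
  {t, u}  = {u} ∪ {t}
  {p, q, r}  = {s, t, u}ᶜ
  {p, r, s}  = {p, r} ∪ {s}
  {q, t, u}  = {q, t} ∪ {u}
  {p, q, r, s}  = {p, r} ∪ {q, s}
  {p, q, r, u}  = {p, r, u} ∪ {q}
  {p, r, s, t}  = {p, r, t} ∪ {s}
  [32 total]
Round 5: stable.

σ(ℰ) = { {}, {q}, {s}, {t}, {u}, {p, r}, {q, s}, {q, t}, {q, u}, {s, t}, {s, u}, {t, u}, {p, q, r}, {p, r, s}, {p, r, t}, {p, r, u}, {q, s, t}, {q, s, u}, {q, t, u}, {s, t, u}, {p, q, r, s}, {p, q, r, t}, {p, q, r, u}, {p, r, s, t}, {p, r, s, u}, {p, r, t, u}, {q, s, t, u}, {p, q, r, s, t}, {p, q, r, s, u}, {p, q, r, t, u}, {p, r, s, t, u}, Ω }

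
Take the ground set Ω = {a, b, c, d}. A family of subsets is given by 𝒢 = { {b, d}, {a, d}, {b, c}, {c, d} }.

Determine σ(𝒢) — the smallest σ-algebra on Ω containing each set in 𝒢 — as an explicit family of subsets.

Answer: σ(𝒢) = { ∅, {a}, {b}, {c}, {d}, {a, b}, {a, c}, {a, d}, {b, c}, {b, d}, {c, d}, {a, b, c}, {a, b, d}, {a, c, d}, {b, c, d}, Ω }

Trace:
Initial family (6 sets): { ∅, {a, d}, {b, c}, {b, d}, {c, d}, Ω }.
Pass 1: 5 new —
  {a, b}  = Ω∖{c, d}
  {a, c}  = Ω∖{b, d}
  {a, b, d}  = {a, d} ∪ {b, d}
  {a, c, d}  = {c, d} ∪ {a, d}
  {b, c, d}  = {c, d} ∪ {b, c}
  |family| = 11
Pass 2: 4 new —
  {a}  = Ω∖{b, c, d}
  {b}  = Ω∖{a, c, d}
  {c}  = Ω∖{a, b, d}
  {a, b, c}  = {a, b} ∪ {b, c}
  |family| = 15
Pass 3 adds 1:
  {d}  = Ω∖{a, b, c}
  |family| = 16
After Pass 4 the family is unchanged; done.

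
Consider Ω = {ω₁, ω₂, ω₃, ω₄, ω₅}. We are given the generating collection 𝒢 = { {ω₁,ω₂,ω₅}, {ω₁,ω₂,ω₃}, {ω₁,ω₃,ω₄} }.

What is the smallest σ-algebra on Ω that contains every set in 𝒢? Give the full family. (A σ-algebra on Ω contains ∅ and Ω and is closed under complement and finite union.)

σ(𝒢) = { ∅, {ω₁}, {ω₂}, {ω₃}, {ω₄}, {ω₅}, {ω₁,ω₂}, {ω₁,ω₃}, {ω₁,ω₄}, {ω₁,ω₅}, {ω₂,ω₃}, {ω₂,ω₄}, {ω₂,ω₅}, {ω₃,ω₄}, {ω₃,ω₅}, {ω₄,ω₅}, {ω₁,ω₂,ω₃}, {ω₁,ω₂,ω₄}, {ω₁,ω₂,ω₅}, {ω₁,ω₃,ω₄}, {ω₁,ω₃,ω₅}, {ω₁,ω₄,ω₅}, {ω₂,ω₃,ω₄}, {ω₂,ω₃,ω₅}, {ω₂,ω₄,ω₅}, {ω₃,ω₄,ω₅}, {ω₁,ω₂,ω₃,ω₄}, {ω₁,ω₂,ω₃,ω₅}, {ω₁,ω₂,ω₄,ω₅}, {ω₁,ω₃,ω₄,ω₅}, {ω₂,ω₃,ω₄,ω₅}, Ω }

Working:
Take S₀ = 𝒢 ∪ {∅, Ω} = { ∅, {ω₁,ω₂,ω₃}, {ω₁,ω₂,ω₅}, {ω₁,ω₃,ω₄}, Ω }.
Step 1: +5 →
  {ω₂,ω₅}  = {ω₁,ω₃,ω₄}ᶜ
  {ω₃,ω₄}  = {ω₁,ω₂,ω₅}ᶜ
  {ω₄,ω₅}  = {ω₁,ω₂,ω₃}ᶜ
  {ω₁,ω₂,ω₃,ω₄}  = {ω₁,ω₃,ω₄} ∪ {ω₁,ω₂,ω₃}
  {ω₁,ω₂,ω₃,ω₅}  = {ω₁,ω₂,ω₅} ∪ {ω₁,ω₂,ω₃}
  — 10 sets.
Step 2 adds 7:
  {ω₄}  = {ω₁,ω₂,ω₃,ω₅}ᶜ
  {ω₅}  = {ω₁,ω₂,ω₃,ω₄}ᶜ
  {ω₂,ω₄,ω₅}  = {ω₂,ω₅} ∪ {ω₄,ω₅}
  {ω₃,ω₄,ω₅}  = {ω₃,ω₄} ∪ {ω₄,ω₅}
  {ω₁,ω₂,ω₄,ω₅}  = {ω₄,ω₅} ∪ {ω₁,ω₂,ω₅}
  {ω₁,ω₃,ω₄,ω₅}  = {ω₄,ω₅} ∪ {ω₁,ω₃,ω₄}
  {ω₂,ω₃,ω₄,ω₅}  = {ω₂,ω₅} ∪ {ω₃,ω₄}
  — 17 sets.
Step 3 (5 new):
  {ω₁}  = {ω₂,ω₃,ω₄,ω₅}ᶜ
  {ω₂}  = {ω₁,ω₃,ω₄,ω₅}ᶜ
  {ω₃}  = {ω₁,ω₂,ω₄,ω₅}ᶜ
  {ω₁,ω₂}  = {ω₃,ω₄,ω₅}ᶜ
  {ω₁,ω₃}  = {ω₂,ω₄,ω₅}ᶜ
  — 22 sets.
Step 4: 10 new —
  {ω₁,ω₄}  = {ω₄} ∪ {ω₁}
  {ω₁,ω₅}  = {ω₅} ∪ {ω₁}
  {ω₂,ω₃}  = {ω₂} ∪ {ω₃}
  {ω₂,ω₄}  = {ω₂} ∪ {ω₄}
  {ω₃,ω₅}  = {ω₅} ∪ {ω₃}
  {ω₁,ω₂,ω₄}  = {ω₁,ω₂} ∪ {ω₄}
  {ω₁,ω₃,ω₅}  = {ω₅} ∪ {ω₁,ω₃}
  {ω₁,ω₄,ω₅}  = {ω₄,ω₅} ∪ {ω₁}
  {ω₂,ω₃,ω₄}  = {ω₃,ω₄} ∪ {ω₂}
  {ω₂,ω₃,ω₅}  = {ω₂,ω₅} ∪ {ω₃}
  — 32 sets.
Step 5 adds nothing — fixpoint reached.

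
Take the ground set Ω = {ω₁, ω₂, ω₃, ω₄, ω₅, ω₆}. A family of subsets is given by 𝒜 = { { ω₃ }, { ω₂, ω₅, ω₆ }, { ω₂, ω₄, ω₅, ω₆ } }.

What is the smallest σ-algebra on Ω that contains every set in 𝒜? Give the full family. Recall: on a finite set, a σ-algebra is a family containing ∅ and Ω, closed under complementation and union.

Initial family (5 sets): { ∅, { ω₃ }, { ω₂, ω₅, ω₆ }, { ω₂, ω₄, ω₅, ω₆ }, Ω }.
Step 1: +5 →
  { ω₁, ω₃ }  = ᶜ of { ω₂, ω₄, ω₅, ω₆ }
  { ω₁, ω₃, ω₄ }  = ᶜ of { ω₂, ω₅, ω₆ }
  { ω₂, ω₃, ω₅, ω₆ }  = { ω₃ } ∪ { ω₂, ω₅, ω₆ }
  { ω₁, ω₂, ω₄, ω₅, ω₆ }  = ᶜ of { ω₃ }
  { ω₂, ω₃, ω₄, ω₅, ω₆ }  = { ω₃ } ∪ { ω₂, ω₄, ω₅, ω₆ }
Step 2: +3 →
  { ω₁ }  = ᶜ of { ω₂, ω₃, ω₄, ω₅, ω₆ }
  { ω₁, ω₄ }  = ᶜ of { ω₂, ω₃, ω₅, ω₆ }
  { ω₁, ω₂, ω₃, ω₅, ω₆ }  = { ω₂, ω₅, ω₆ } ∪ { ω₁, ω₃ }
Step 3. New:
  { ω₄ }  = ᶜ of { ω₁, ω₂, ω₃, ω₅, ω₆ }
  { ω₁, ω₂, ω₅, ω₆ }  = { ω₂, ω₅, ω₆ } ∪ { ω₁ }
Step 4 (1 new):
  { ω₃, ω₄ }  = ᶜ of { ω₁, ω₂, ω₅, ω₆ }
Step 5: already closed under ᶜ and ∪.

σ(𝒜) = { ∅, { ω₁ }, { ω₃ }, { ω₄ }, { ω₁, ω₃ }, { ω₁, ω₄ }, { ω₃, ω₄ }, { ω₁, ω₃, ω₄ }, { ω₂, ω₅, ω₆ }, { ω₁, ω₂, ω₅, ω₆ }, { ω₂, ω₃, ω₅, ω₆ }, { ω₂, ω₄, ω₅, ω₆ }, { ω₁, ω₂, ω₃, ω₅, ω₆ }, { ω₁, ω₂, ω₄, ω₅, ω₆ }, { ω₂, ω₃, ω₄, ω₅, ω₆ }, Ω }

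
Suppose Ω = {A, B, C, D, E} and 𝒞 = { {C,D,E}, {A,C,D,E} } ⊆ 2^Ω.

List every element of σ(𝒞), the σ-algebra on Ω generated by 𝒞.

Initial family (4 sets): { {}, {C,D,E}, {A,C,D,E}, Ω }.
Iteration 1 (2 new):
  {B}  = ᶜ of {A,C,D,E}
  {A,B}  = ᶜ of {C,D,E}
  — 6 sets.
Iteration 2. New:
  {B,C,D,E}  = {C,D,E} ∪ {B}
  — 7 sets.
Iteration 3. New:
  {A}  = ᶜ of {B,C,D,E}
  — 8 sets.
Iteration 4: no new sets; the family is a σ-algebra.

σ(𝒞) = { {}, {A}, {B}, {A,B}, {C,D,E}, {A,C,D,E}, {B,C,D,E}, Ω }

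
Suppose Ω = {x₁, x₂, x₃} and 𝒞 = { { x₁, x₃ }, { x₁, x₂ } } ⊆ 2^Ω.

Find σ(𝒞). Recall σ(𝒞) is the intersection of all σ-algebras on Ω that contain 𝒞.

Seed the family with 𝒞 together with ∅ and Ω: { {  }, { x₁, x₂ }, { x₁, x₃ }, Ω }.
Iteration 1: +2 →
  { x₂ }  = ᶜ of { x₁, x₃ }
  { x₃ }  = ᶜ of { x₁, x₂ }
  (now 6)
Iteration 2 (1 new):
  { x₂, x₃ }  = { x₃ } ∪ { x₂ }
  (now 7)
Iteration 3: 1 new —
  { x₁ }  = ᶜ of { x₂, x₃ }
  (now 8)
Iteration 4: already closed under ᶜ and ∪.

Therefore σ(𝒞) = { {  }, { x₁ }, { x₂ }, { x₃ }, { x₁, x₂ }, { x₁, x₃ }, { x₂, x₃ }, Ω } (|σ(𝒞)| = 8).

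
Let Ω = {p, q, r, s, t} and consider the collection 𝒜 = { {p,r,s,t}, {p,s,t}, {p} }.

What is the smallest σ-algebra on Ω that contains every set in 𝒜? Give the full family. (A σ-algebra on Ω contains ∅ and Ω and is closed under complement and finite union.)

Answer: σ(𝒜) = { {}, {p}, {q}, {r}, {p,q}, {p,r}, {q,r}, {s,t}, {p,q,r}, {p,s,t}, {q,s,t}, {r,s,t}, {p,q,s,t}, {p,r,s,t}, {q,r,s,t}, Ω }

Working:
Seed the family with 𝒜 together with ∅ and Ω: { {}, {p}, {p,s,t}, {p,r,s,t}, Ω }.
Iteration 1. New:
  {q}  = {p,r,s,t}ᶜ
  {q,r}  = {p,s,t}ᶜ
  {q,r,s,t}  = {p}ᶜ
  |family| = 8
Iteration 2 (3 new):
  {p,q}  = {q} ∪ {p}
  {p,q,r}  = {q,r} ∪ {p}
  {p,q,s,t}  = {p,s,t} ∪ {q}
  |family| = 11
Iteration 3: 3 new —
  {r}  = {p,q,s,t}ᶜ
  {s,t}  = {p,q,r}ᶜ
  {r,s,t}  = {p,q}ᶜ
  |family| = 14
Iteration 4 adds 2:
  {p,r}  = {r} ∪ {p}
  {q,s,t}  = {s,t} ∪ {q}
  |family| = 16
Iteration 5: closed — nothing new.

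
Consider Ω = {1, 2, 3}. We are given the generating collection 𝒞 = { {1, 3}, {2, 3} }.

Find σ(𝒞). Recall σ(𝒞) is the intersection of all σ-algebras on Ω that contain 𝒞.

σ(𝒞) (8 sets): { {}, {1}, {2}, {3}, {1, 2}, {1, 3}, {2, 3}, Ω }

Working:
Begin from { {}, {1, 3}, {2, 3}, Ω } (that is, 𝒞 plus ∅ and Ω).
Iteration 1 adds 2:
  {1}  = complement {2, 3}
  {2}  = complement {1, 3}
Iteration 2: +1 →
  {1, 2}  = {2} ∪ {1}
Iteration 3: 1 new —
  {3}  = complement {1, 2}
Iteration 4: stable.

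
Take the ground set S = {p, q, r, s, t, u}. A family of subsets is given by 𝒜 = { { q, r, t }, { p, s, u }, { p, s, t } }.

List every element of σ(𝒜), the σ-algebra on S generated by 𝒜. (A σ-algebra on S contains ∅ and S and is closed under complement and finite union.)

Take S₀ = 𝒜 ∪ {∅, S} = { ∅, { p, s, t }, { p, s, u }, { q, r, t }, S }.
Pass 1. New:
  { q, r, u }  = ᶜ of { p, s, t }
  { p, s, t, u }  = { p, s, t } ∪ { p, s, u }
  { p, q, r, s, t }  = { p, s, t } ∪ { q, r, t }
Pass 2. New:
  { u }  = ᶜ of { p, q, r, s, t }
  { q, r }  = ᶜ of { p, s, t, u }
  { q, r, t, u }  = { q, r, u } ∪ { q, r, t }
  { p, q, r, s, u }  = { q, r, u } ∪ { p, s, u }
Pass 3 (2 new):
  { t }  = ᶜ of { p, q, r, s, u }
  { p, s }  = ᶜ of { q, r, t, u }
Pass 4. New:
  { t, u }  = { t } ∪ { u }
  { p, q, r, s }  = { q, r } ∪ { p, s }
Pass 5: already closed under ᶜ and ∪.

|σ(𝒜)| = 16.  σ(𝒜) = { ∅, { t }, { u }, { p, s }, { q, r }, { t, u }, { p, s, t }, { p, s, u }, { q, r, t }, { q, r, u }, { p, q, r, s }, { p, s, t, u }, { q, r, t, u }, { p, q, r, s, t }, { p, q, r, s, u }, S }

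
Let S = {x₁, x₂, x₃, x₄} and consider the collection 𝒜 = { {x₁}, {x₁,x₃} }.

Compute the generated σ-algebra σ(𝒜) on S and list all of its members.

Seed the family with 𝒜 together with ∅ and S: { {}, {x₁}, {x₁,x₃}, S }.
Round 1: 2 new —
  {x₂,x₄}  = S∖{x₁,x₃}
  {x₂,x₃,x₄}  = S∖{x₁}
  |family| = 6
Round 2 (1 new):
  {x₁,x₂,x₄}  = {x₂,x₄} ∪ {x₁}
  |family| = 7
Round 3 adds 1:
  {x₃}  = S∖{x₁,x₂,x₄}
  |family| = 8
Round 4: stable.

Therefore σ(𝒜) = { {}, {x₁}, {x₃}, {x₁,x₃}, {x₂,x₄}, {x₁,x₂,x₄}, {x₂,x₃,x₄}, S } (|σ(𝒜)| = 8).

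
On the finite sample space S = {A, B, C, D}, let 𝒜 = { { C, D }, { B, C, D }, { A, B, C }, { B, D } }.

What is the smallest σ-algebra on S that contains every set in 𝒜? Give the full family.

Begin from { {  }, { B, D }, { C, D }, { A, B, C }, { B, C, D }, S } (that is, 𝒜 plus ∅ and S).
Step 1 (4 new):
  { A }  = complement { B, C, D }
  { D }  = complement { A, B, C }
  { A, B }  = complement { C, D }
  { A, C }  = complement { B, D }
Step 2. New:
  { A, D }  = { D } ∪ { A }
  { A, B, D }  = { A, B } ∪ { D }
  { A, C, D }  = { C, D } ∪ { A, C }
Step 3 (3 new):
  { B }  = complement { A, C, D }
  { C }  = complement { A, B, D }
  { B, C }  = complement { A, D }
Step 4: stable.

σ(𝒜) = { {  }, { A }, { B }, { C }, { D }, { A, B }, { A, C }, { A, D }, { B, C }, { B, D }, { C, D }, { A, B, C }, { A, B, D }, { A, C, D }, { B, C, D }, S }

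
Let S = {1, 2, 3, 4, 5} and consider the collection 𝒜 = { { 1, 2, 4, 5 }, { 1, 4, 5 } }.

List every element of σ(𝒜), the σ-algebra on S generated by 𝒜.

Initial family (4 sets): { {}, { 1, 4, 5 }, { 1, 2, 4, 5 }, S }.
Pass 1: +2 →
  { 3 }  = ᶜ of { 1, 2, 4, 5 }
  { 2, 3 }  = ᶜ of { 1, 4, 5 }
Pass 2. New:
  { 1, 3, 4, 5 }  = { 1, 4, 5 } ∪ { 3 }
Pass 3 (1 new):
  { 2 }  = ᶜ of { 1, 3, 4, 5 }
Pass 4: closed — nothing new.

Therefore σ(𝒜) = { {}, { 2 }, { 3 }, { 2, 3 }, { 1, 4, 5 }, { 1, 2, 4, 5 }, { 1, 3, 4, 5 }, S } (|σ(𝒜)| = 8).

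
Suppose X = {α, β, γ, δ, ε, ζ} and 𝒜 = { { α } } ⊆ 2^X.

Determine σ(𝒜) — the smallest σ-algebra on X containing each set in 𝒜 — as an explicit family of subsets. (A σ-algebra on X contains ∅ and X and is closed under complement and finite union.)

Begin from { {}, { α }, X } (that is, 𝒜 plus ∅ and X).
Step 1 (1 new):
  { β, γ, δ, ε, ζ }  = X∖{ α }
After Step 2 the family is unchanged; done.

|σ(𝒜)| = 4.  σ(𝒜) = { {}, { α }, { β, γ, δ, ε, ζ }, X }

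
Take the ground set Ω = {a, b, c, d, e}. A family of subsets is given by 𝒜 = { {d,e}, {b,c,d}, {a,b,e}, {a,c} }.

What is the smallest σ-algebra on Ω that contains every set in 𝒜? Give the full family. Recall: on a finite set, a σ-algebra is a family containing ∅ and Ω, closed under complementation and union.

Answer: σ(𝒜) = { {}, {a}, {b}, {c}, {d}, {e}, {a,b}, {a,c}, {a,d}, {a,e}, {b,c}, {b,d}, {b,e}, {c,d}, {c,e}, {d,e}, {a,b,c}, {a,b,d}, {a,b,e}, {a,c,d}, {a,c,e}, {a,d,e}, {b,c,d}, {b,c,e}, {b,d,e}, {c,d,e}, {a,b,c,d}, {a,b,c,e}, {a,b,d,e}, {a,c,d,e}, {b,c,d,e}, Ω }

Trace:
Begin from { {}, {a,c}, {d,e}, {a,b,e}, {b,c,d}, Ω } (that is, 𝒜 plus ∅ and Ω).
Pass 1 adds 9:
  {a,e}  = Ω∖{b,c,d}
  {c,d}  = Ω∖{a,b,e}
  {a,b,c}  = Ω∖{d,e}
  {b,d,e}  = Ω∖{a,c}
  {a,b,c,d}  = {b,c,d} ∪ {a,c}
  {a,b,c,e}  = {a,b,e} ∪ {a,c}
  {a,b,d,e}  = {d,e} ∪ {a,b,e}
  {a,c,d,e}  = {d,e} ∪ {a,c}
  {b,c,d,e}  = {d,e} ∪ {b,c,d}
Pass 2 (9 new):
  {a}  = Ω∖{b,c,d,e}
  {b}  = Ω∖{a,c,d,e}
  {c}  = Ω∖{a,b,d,e}
  {d}  = Ω∖{a,b,c,e}
  {e}  = Ω∖{a,b,c,d}
  {a,c,d}  = {c,d} ∪ {a,c}
  {a,c,e}  = {a,c} ∪ {a,e}
  {a,d,e}  = {d,e} ∪ {a,e}
  {c,d,e}  = {c,d} ∪ {d,e}
Pass 3. New:
  {a,b}  = Ω∖{c,d,e}
  {a,d}  = {d} ∪ {a}
  {b,c}  = Ω∖{a,d,e}
  {b,d}  = Ω∖{a,c,e}
  {b,e}  = Ω∖{a,c,d}
  {c,e}  = {e} ∪ {c}
Pass 4: 2 new —
  {a,b,d}  = Ω∖{c,e}
  {b,c,e}  = Ω∖{a,d}
Pass 5: closed — nothing new.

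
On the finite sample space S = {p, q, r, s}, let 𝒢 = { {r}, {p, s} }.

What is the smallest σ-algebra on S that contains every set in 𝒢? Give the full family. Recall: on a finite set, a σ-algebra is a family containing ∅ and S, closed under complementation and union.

Initial family (4 sets): { {}, {r}, {p, s}, S }.
Step 1: 3 new —
  {q, r}  = {p, s}ᶜ
  {p, q, s}  = {r}ᶜ
  {p, r, s}  = {r} ∪ {p, s}
  — 7 sets.
Step 2: +1 →
  {q}  = {p, r, s}ᶜ
  — 8 sets.
Step 3: closed — nothing new.

|σ(𝒢)| = 8.  σ(𝒢) = { {}, {q}, {r}, {p, s}, {q, r}, {p, q, s}, {p, r, s}, S }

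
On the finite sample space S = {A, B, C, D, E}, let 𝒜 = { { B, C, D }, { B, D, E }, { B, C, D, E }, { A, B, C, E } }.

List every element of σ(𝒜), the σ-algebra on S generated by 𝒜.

σ(𝒜) = { {  }, { A }, { B }, { C }, { D }, { E }, { A, B }, { A, C }, { A, D }, { A, E }, { B, C }, { B, D }, { B, E }, { C, D }, { C, E }, { D, E }, { A, B, C }, { A, B, D }, { A, B, E }, { A, C, D }, { A, C, E }, { A, D, E }, { B, C, D }, { B, C, E }, { B, D, E }, { C, D, E }, { A, B, C, D }, { A, B, C, E }, { A, B, D, E }, { A, C, D, E }, { B, C, D, E }, S }

Trace:
Begin from { {  }, { B, C, D }, { B, D, E }, { A, B, C, E }, { B, C, D, E }, S } (that is, 𝒜 plus ∅ and S).
Round 1: +4 →
  { A }  = complement { B, C, D, E }
  { D }  = complement { A, B, C, E }
  { A, C }  = complement { B, D, E }
  { A, E }  = complement { B, C, D }
  |family| = 10
Round 2: +6 →
  { A, D }  = { D } ∪ { A }
  { A, C, D }  = { A, C } ∪ { D }
  { A, C, E }  = { A, C } ∪ { A, E }
  { A, D, E }  = { A, E } ∪ { D }
  { A, B, C, D }  = { B, C, D } ∪ { A, C }
  { A, B, D, E }  = { A, E } ∪ { B, D, E }
  |family| = 16
Round 3. New:
  { C }  = complement { A, B, D, E }
  { E }  = complement { A, B, C, D }
  { B, C }  = complement { A, D, E }
  { B, D }  = complement { A, C, E }
  { B, E }  = complement { A, C, D }
  { B, C, E }  = complement { A, D }
  { A, C, D, E }  = { A, D, E } ∪ { A, C, D }
  |family| = 23
Round 4: +7 →
  { B }  = complement { A, C, D, E }
  { C, D }  = { C } ∪ { D }
  { C, E }  = { E } ∪ { C }
  { D, E }  = { E } ∪ { D }
  { A, B, C }  = { B, C } ∪ { A, C }
  { A, B, D }  = { A, D } ∪ { B, D }
  { A, B, E }  = { B, E } ∪ { A, E }
  |family| = 30
Round 5 (2 new):
  { A, B }  = { B } ∪ { A }
  { C, D, E }  = { C, D } ∪ { E }
  |family| = 32
Round 6: no new sets; the family is a σ-algebra.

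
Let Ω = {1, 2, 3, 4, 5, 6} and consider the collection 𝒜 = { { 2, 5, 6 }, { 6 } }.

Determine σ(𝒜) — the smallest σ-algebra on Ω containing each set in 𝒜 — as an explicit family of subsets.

Seed the family with 𝒜 together with ∅ and Ω: { {}, { 6 }, { 2, 5, 6 }, Ω }.
Iteration 1: +2 →
  { 1, 3, 4 }  = { 2, 5, 6 }ᶜ
  { 1, 2, 3, 4, 5 }  = { 6 }ᶜ
Iteration 2 adds 1:
  { 1, 3, 4, 6 }  = { 1, 3, 4 } ∪ { 6 }
Iteration 3 adds 1:
  { 2, 5 }  = { 1, 3, 4, 6 }ᶜ
Iteration 4: stable.

σ(𝒜) = { {}, { 6 }, { 2, 5 }, { 1, 3, 4 }, { 2, 5, 6 }, { 1, 3, 4, 6 }, { 1, 2, 3, 4, 5 }, Ω }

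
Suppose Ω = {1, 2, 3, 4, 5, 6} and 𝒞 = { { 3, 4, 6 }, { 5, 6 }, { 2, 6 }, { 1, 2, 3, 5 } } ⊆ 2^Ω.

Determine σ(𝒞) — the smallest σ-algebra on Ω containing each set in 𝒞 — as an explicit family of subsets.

Begin from { ∅, { 2, 6 }, { 5, 6 }, { 3, 4, 6 }, { 1, 2, 3, 5 }, Ω } (that is, 𝒞 plus ∅ and Ω).
Round 1 (8 new):
  { 4, 6 }  = ᶜ of { 1, 2, 3, 5 }
  { 1, 2, 5 }  = ᶜ of { 3, 4, 6 }
  { 2, 5, 6 }  = { 5, 6 } ∪ { 2, 6 }
  { 1, 2, 3, 4 }  = ᶜ of { 5, 6 }
  { 1, 3, 4, 5 }  = ᶜ of { 2, 6 }
  { 2, 3, 4, 6 }  = { 3, 4, 6 } ∪ { 2, 6 }
  { 3, 4, 5, 6 }  = { 5, 6 } ∪ { 3, 4, 6 }
  { 1, 2, 3, 5, 6 }  = { 5, 6 } ∪ { 1, 2, 3, 5 }
  [14 total]
Round 2. New:
  { 4 }  = ᶜ of { 1, 2, 3, 5, 6 }
  { 1, 2 }  = ᶜ of { 3, 4, 5, 6 }
  { 1, 5 }  = ᶜ of { 2, 3, 4, 6 }
  { 1, 3, 4 }  = ᶜ of { 2, 5, 6 }
  { 2, 4, 6 }  = { 2, 6 } ∪ { 4, 6 }
  { 4, 5, 6 }  = { 5, 6 } ∪ { 4, 6 }
  { 1, 2, 5, 6 }  = { 5, 6 } ∪ { 1, 2, 5 }
  { 2, 4, 5, 6 }  = { 2, 5, 6 } ∪ { 4, 6 }
  { 1, 2, 3, 4, 5 }  = { 1, 2, 5 } ∪ { 1, 3, 4, 5 }
  { 1, 2, 3, 4, 6 }  = { 2, 6 } ∪ { 1, 2, 3, 4 }
  { 1, 2, 4, 5, 6 }  = { 1, 2, 5 } ∪ { 4, 6 }
  { 1, 3, 4, 5, 6 }  = { 5, 6 } ∪ { 1, 3, 4, 5 }
  { 2, 3, 4, 5, 6 }  = { 5, 6 } ∪ { 2, 3, 4, 6 }
  [27 total]
Round 3: +17 →
  { 1 }  = ᶜ of { 2, 3, 4, 5, 6 }
  { 2 }  = ᶜ of { 1, 3, 4, 5, 6 }
  { 3 }  = ᶜ of { 1, 2, 4, 5, 6 }
  { 5 }  = ᶜ of { 1, 2, 3, 4, 6 }
  { 6 }  = ᶜ of { 1, 2, 3, 4, 5 }
  { 1, 3 }  = ᶜ of { 2, 4, 5, 6 }
  { 3, 4 }  = ᶜ of { 1, 2, 5, 6 }
  { 1, 2, 3 }  = ᶜ of { 4, 5, 6 }
  { 1, 2, 4 }  = { 1, 2 } ∪ { 4 }
  { 1, 2, 6 }  = { 1, 2 } ∪ { 2, 6 }
  { 1, 3, 5 }  = ᶜ of { 2, 4, 6 }
  { 1, 4, 5 }  = { 1, 5 } ∪ { 4 }
  { 1, 5, 6 }  = { 5, 6 } ∪ { 1, 5 }
  { 1, 2, 4, 5 }  = { 1, 2, 5 } ∪ { 4 }
  { 1, 2, 4, 6 }  = { 2, 4, 6 } ∪ { 1, 2 }
  { 1, 3, 4, 6 }  = { 1, 3, 4 } ∪ { 3, 4, 6 }
  { 1, 4, 5, 6 }  = { 1, 5 } ∪ { 4, 6 }
  [44 total]
Round 4 adds 17:
  { 1, 4 }  = { 4 } ∪ { 1 }
  { 1, 6 }  = { 1 } ∪ { 6 }
  { 2, 3 }  = ᶜ of { 1, 4, 5, 6 }
  { 2, 4 }  = { 2 } ∪ { 4 }
  { 2, 5 }  = ᶜ of { 1, 3, 4, 6 }
  { 3, 5 }  = ᶜ of { 1, 2, 4, 6 }
  { 3, 6 }  = ᶜ of { 1, 2, 4, 5 }
  { 4, 5 }  = { 4 } ∪ { 5 }
  { 1, 3, 6 }  = { 1, 3 } ∪ { 6 }
  { 1, 4, 6 }  = { 1 } ∪ { 4, 6 }
  { 2, 3, 4 }  = ᶜ of { 1, 5, 6 }
  { 2, 3, 6 }  = ᶜ of { 1, 4, 5 }
  { 3, 4, 5 }  = ᶜ of { 1, 2, 6 }
  { 3, 5, 6 }  = ᶜ of { 1, 2, 4 }
  { 1, 2, 3, 6 }  = { 1, 3 } ∪ { 2, 6 }
  { 1, 3, 5, 6 }  = { 1, 3, 5 } ∪ { 1, 5, 6 }
  { 2, 3, 5, 6 }  = { 3 } ∪ { 2, 5, 6 }
  [61 total]
Round 5 (3 new):
  { 2, 3, 5 }  = ᶜ of { 1, 4, 6 }
  { 2, 4, 5 }  = ᶜ of { 1, 3, 6 }
  { 2, 3, 4, 5 }  = ᶜ of { 1, 6 }
  [64 total]
After Round 6 the family is unchanged; done.

|σ(𝒞)| = 64.  σ(𝒞) = { ∅, { 1 }, { 2 }, { 3 }, { 4 }, { 5 }, { 6 }, { 1, 2 }, { 1, 3 }, { 1, 4 }, { 1, 5 }, { 1, 6 }, { 2, 3 }, { 2, 4 }, { 2, 5 }, { 2, 6 }, { 3, 4 }, { 3, 5 }, { 3, 6 }, { 4, 5 }, { 4, 6 }, { 5, 6 }, { 1, 2, 3 }, { 1, 2, 4 }, { 1, 2, 5 }, { 1, 2, 6 }, { 1, 3, 4 }, { 1, 3, 5 }, { 1, 3, 6 }, { 1, 4, 5 }, { 1, 4, 6 }, { 1, 5, 6 }, { 2, 3, 4 }, { 2, 3, 5 }, { 2, 3, 6 }, { 2, 4, 5 }, { 2, 4, 6 }, { 2, 5, 6 }, { 3, 4, 5 }, { 3, 4, 6 }, { 3, 5, 6 }, { 4, 5, 6 }, { 1, 2, 3, 4 }, { 1, 2, 3, 5 }, { 1, 2, 3, 6 }, { 1, 2, 4, 5 }, { 1, 2, 4, 6 }, { 1, 2, 5, 6 }, { 1, 3, 4, 5 }, { 1, 3, 4, 6 }, { 1, 3, 5, 6 }, { 1, 4, 5, 6 }, { 2, 3, 4, 5 }, { 2, 3, 4, 6 }, { 2, 3, 5, 6 }, { 2, 4, 5, 6 }, { 3, 4, 5, 6 }, { 1, 2, 3, 4, 5 }, { 1, 2, 3, 4, 6 }, { 1, 2, 3, 5, 6 }, { 1, 2, 4, 5, 6 }, { 1, 3, 4, 5, 6 }, { 2, 3, 4, 5, 6 }, Ω }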